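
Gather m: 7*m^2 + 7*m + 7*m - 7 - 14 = 7*m^2 + 14*m - 21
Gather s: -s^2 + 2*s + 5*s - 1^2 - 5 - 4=-s^2 + 7*s - 10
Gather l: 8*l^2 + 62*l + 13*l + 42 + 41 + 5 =8*l^2 + 75*l + 88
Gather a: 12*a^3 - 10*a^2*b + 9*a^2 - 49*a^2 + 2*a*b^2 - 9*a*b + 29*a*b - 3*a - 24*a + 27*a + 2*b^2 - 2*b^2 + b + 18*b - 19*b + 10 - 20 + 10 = 12*a^3 + a^2*(-10*b - 40) + a*(2*b^2 + 20*b)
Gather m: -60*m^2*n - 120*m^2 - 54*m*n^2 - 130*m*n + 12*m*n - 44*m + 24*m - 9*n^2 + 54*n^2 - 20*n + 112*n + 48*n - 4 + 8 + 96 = m^2*(-60*n - 120) + m*(-54*n^2 - 118*n - 20) + 45*n^2 + 140*n + 100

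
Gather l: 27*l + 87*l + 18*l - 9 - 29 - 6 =132*l - 44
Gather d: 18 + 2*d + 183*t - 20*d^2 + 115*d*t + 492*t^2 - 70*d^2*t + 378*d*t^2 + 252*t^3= d^2*(-70*t - 20) + d*(378*t^2 + 115*t + 2) + 252*t^3 + 492*t^2 + 183*t + 18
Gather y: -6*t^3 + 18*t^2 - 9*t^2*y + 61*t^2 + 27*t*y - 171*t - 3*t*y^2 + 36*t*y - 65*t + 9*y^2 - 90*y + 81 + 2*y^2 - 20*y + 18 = -6*t^3 + 79*t^2 - 236*t + y^2*(11 - 3*t) + y*(-9*t^2 + 63*t - 110) + 99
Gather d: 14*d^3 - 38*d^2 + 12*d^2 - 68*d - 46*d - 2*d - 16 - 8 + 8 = 14*d^3 - 26*d^2 - 116*d - 16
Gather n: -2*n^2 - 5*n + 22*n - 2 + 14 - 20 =-2*n^2 + 17*n - 8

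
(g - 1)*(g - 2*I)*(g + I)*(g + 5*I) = g^4 - g^3 + 4*I*g^3 + 7*g^2 - 4*I*g^2 - 7*g + 10*I*g - 10*I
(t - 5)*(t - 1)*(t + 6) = t^3 - 31*t + 30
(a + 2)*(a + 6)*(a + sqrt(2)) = a^3 + sqrt(2)*a^2 + 8*a^2 + 8*sqrt(2)*a + 12*a + 12*sqrt(2)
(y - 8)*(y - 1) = y^2 - 9*y + 8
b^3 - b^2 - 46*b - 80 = (b - 8)*(b + 2)*(b + 5)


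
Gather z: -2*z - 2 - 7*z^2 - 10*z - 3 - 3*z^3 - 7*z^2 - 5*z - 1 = -3*z^3 - 14*z^2 - 17*z - 6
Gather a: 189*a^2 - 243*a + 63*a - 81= 189*a^2 - 180*a - 81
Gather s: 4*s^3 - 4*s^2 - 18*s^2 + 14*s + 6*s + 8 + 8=4*s^3 - 22*s^2 + 20*s + 16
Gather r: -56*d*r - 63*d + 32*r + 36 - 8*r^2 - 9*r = -63*d - 8*r^2 + r*(23 - 56*d) + 36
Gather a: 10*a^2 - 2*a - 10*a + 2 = 10*a^2 - 12*a + 2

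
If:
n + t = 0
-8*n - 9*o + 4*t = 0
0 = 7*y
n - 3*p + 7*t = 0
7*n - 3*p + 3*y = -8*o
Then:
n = 0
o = 0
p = 0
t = 0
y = 0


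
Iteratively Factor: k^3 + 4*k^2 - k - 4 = (k - 1)*(k^2 + 5*k + 4) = (k - 1)*(k + 1)*(k + 4)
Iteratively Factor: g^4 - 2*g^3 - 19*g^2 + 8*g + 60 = (g + 3)*(g^3 - 5*g^2 - 4*g + 20) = (g - 2)*(g + 3)*(g^2 - 3*g - 10) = (g - 5)*(g - 2)*(g + 3)*(g + 2)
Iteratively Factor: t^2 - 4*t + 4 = (t - 2)*(t - 2)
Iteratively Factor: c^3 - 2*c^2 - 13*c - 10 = (c + 1)*(c^2 - 3*c - 10) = (c - 5)*(c + 1)*(c + 2)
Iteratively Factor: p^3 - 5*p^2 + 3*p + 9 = (p - 3)*(p^2 - 2*p - 3) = (p - 3)*(p + 1)*(p - 3)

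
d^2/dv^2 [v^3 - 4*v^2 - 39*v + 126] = 6*v - 8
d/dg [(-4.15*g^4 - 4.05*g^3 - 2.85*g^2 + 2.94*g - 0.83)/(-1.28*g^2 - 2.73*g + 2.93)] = (10.624*g^5 + 39.1725*g^4 - 26.525*g^3 - 24.0558*g^2 - 18.8258*g + 6.3483)/(1.6384*g^4 + 6.9888*g^3 - 0.0479000000000012*g^2 - 15.9978*g + 8.5849)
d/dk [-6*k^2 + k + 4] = 1 - 12*k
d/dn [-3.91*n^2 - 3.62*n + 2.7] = -7.82*n - 3.62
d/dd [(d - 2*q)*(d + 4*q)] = 2*d + 2*q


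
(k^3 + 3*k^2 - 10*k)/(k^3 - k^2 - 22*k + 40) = k/(k - 4)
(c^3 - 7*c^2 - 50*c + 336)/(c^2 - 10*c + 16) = (c^2 + c - 42)/(c - 2)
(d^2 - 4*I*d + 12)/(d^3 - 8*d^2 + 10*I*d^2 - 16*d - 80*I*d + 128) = (d - 6*I)/(d^2 + 8*d*(-1 + I) - 64*I)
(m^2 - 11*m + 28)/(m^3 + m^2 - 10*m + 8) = (m^2 - 11*m + 28)/(m^3 + m^2 - 10*m + 8)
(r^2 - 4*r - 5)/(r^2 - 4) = (r^2 - 4*r - 5)/(r^2 - 4)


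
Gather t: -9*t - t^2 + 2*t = -t^2 - 7*t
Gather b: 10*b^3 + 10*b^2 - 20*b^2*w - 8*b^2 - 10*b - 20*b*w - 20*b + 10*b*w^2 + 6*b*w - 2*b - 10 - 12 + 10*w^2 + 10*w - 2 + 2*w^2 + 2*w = 10*b^3 + b^2*(2 - 20*w) + b*(10*w^2 - 14*w - 32) + 12*w^2 + 12*w - 24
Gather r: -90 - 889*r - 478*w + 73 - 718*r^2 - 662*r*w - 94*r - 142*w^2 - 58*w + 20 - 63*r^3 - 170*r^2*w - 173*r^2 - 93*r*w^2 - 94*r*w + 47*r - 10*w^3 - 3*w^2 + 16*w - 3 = -63*r^3 + r^2*(-170*w - 891) + r*(-93*w^2 - 756*w - 936) - 10*w^3 - 145*w^2 - 520*w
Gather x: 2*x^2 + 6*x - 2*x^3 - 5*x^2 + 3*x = -2*x^3 - 3*x^2 + 9*x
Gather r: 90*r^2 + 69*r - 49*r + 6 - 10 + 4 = 90*r^2 + 20*r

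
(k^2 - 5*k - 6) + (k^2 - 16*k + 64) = 2*k^2 - 21*k + 58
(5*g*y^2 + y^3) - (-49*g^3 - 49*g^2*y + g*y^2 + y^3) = 49*g^3 + 49*g^2*y + 4*g*y^2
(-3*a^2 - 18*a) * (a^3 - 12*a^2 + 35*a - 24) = -3*a^5 + 18*a^4 + 111*a^3 - 558*a^2 + 432*a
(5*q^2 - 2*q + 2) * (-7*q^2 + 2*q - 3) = -35*q^4 + 24*q^3 - 33*q^2 + 10*q - 6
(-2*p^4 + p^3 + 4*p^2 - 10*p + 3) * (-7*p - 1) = 14*p^5 - 5*p^4 - 29*p^3 + 66*p^2 - 11*p - 3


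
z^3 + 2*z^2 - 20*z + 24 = (z - 2)^2*(z + 6)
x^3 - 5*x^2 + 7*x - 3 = (x - 3)*(x - 1)^2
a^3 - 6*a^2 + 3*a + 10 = (a - 5)*(a - 2)*(a + 1)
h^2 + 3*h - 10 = (h - 2)*(h + 5)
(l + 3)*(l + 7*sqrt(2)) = l^2 + 3*l + 7*sqrt(2)*l + 21*sqrt(2)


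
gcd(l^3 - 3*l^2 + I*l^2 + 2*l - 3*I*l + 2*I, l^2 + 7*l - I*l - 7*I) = 1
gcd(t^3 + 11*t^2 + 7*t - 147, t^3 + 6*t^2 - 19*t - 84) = t + 7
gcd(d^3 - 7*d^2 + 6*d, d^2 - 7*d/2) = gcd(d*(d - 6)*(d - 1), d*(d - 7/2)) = d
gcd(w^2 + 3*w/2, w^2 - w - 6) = 1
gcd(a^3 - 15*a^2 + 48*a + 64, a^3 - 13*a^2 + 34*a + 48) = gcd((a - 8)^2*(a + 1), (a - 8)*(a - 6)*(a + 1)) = a^2 - 7*a - 8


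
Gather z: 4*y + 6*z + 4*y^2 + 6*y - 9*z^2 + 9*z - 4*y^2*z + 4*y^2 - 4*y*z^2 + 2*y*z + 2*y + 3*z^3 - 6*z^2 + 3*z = 8*y^2 + 12*y + 3*z^3 + z^2*(-4*y - 15) + z*(-4*y^2 + 2*y + 18)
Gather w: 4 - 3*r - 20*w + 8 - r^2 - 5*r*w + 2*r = -r^2 - r + w*(-5*r - 20) + 12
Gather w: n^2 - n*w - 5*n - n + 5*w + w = n^2 - 6*n + w*(6 - n)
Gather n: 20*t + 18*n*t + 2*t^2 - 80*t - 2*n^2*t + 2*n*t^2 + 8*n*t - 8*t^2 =-2*n^2*t + n*(2*t^2 + 26*t) - 6*t^2 - 60*t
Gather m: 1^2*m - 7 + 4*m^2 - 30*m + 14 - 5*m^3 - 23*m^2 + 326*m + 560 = -5*m^3 - 19*m^2 + 297*m + 567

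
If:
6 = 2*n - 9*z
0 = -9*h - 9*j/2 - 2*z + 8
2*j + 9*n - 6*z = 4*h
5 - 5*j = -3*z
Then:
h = 275/358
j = 101/179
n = -48/179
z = -130/179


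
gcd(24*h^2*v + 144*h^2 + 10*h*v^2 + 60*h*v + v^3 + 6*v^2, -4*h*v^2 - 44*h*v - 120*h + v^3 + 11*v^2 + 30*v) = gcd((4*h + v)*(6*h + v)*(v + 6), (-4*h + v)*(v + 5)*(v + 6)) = v + 6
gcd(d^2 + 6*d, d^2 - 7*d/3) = d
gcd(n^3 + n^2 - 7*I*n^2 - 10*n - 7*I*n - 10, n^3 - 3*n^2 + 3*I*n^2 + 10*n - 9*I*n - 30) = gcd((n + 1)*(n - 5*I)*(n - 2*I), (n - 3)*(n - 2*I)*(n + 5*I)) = n - 2*I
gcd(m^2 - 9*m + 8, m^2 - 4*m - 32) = m - 8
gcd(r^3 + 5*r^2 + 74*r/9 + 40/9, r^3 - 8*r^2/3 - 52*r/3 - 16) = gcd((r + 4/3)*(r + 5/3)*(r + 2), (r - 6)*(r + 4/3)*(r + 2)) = r^2 + 10*r/3 + 8/3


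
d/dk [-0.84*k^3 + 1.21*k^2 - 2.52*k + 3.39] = -2.52*k^2 + 2.42*k - 2.52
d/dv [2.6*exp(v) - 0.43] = 2.6*exp(v)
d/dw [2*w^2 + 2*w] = 4*w + 2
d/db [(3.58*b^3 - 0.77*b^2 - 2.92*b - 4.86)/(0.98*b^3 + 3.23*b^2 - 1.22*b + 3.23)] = (12.318*b^4 - 3.012*b^3 + 59.3496*b^2 + 26.4214*b - 15.3608)/(0.9604*b^6 + 6.3308*b^5 + 8.0417*b^4 - 1.5504*b^3 + 22.3542*b^2 - 7.8812*b + 10.4329)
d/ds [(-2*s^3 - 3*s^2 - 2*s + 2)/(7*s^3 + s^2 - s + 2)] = (19*s^4 + 32*s^3 - 49*s^2 - 16*s - 2)/(49*s^6 + 14*s^5 - 13*s^4 + 26*s^3 + 5*s^2 - 4*s + 4)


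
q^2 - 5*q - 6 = (q - 6)*(q + 1)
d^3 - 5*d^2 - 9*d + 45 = (d - 5)*(d - 3)*(d + 3)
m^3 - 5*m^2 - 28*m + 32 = (m - 8)*(m - 1)*(m + 4)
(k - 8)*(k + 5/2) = k^2 - 11*k/2 - 20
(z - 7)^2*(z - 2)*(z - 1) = z^4 - 17*z^3 + 93*z^2 - 175*z + 98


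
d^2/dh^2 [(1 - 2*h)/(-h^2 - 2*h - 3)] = 2*(4*(h + 1)^2*(2*h - 1) - 3*(2*h + 1)*(h^2 + 2*h + 3))/(h^2 + 2*h + 3)^3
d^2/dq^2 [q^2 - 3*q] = 2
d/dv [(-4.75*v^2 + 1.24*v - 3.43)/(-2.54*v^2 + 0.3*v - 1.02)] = (1.7246*v^2 - 7.7344*v - 0.2358)/(6.4516*v^4 - 1.524*v^3 + 5.2716*v^2 - 0.612*v + 1.0404)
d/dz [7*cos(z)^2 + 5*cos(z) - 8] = -(14*cos(z) + 5)*sin(z)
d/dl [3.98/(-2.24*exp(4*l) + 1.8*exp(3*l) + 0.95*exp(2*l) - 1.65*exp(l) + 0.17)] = (35.6608*exp(3*l) - 21.492*exp(2*l) - 7.562*exp(l) + 6.567)*exp(l)/(-2.24*exp(4*l) + 1.8*exp(3*l) + 0.95*exp(2*l) - 1.65*exp(l) + 0.17)^2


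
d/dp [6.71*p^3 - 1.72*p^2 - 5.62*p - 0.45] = 20.13*p^2 - 3.44*p - 5.62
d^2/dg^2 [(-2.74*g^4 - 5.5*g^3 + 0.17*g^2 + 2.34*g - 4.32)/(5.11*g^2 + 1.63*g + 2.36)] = (-143.094308*g^6 - 136.933692*g^5 - 241.93926*g^4 + 54.1586539999998*g^3 - 999.199272*g^2 - 569.00904*g + 65.129968)/(133.432831*g^6 + 127.688169*g^5 + 225.603945*g^4 + 122.273635*g^3 + 104.19282*g^2 + 27.235344*g + 13.144256)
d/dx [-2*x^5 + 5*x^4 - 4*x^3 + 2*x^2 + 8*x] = -10*x^4 + 20*x^3 - 12*x^2 + 4*x + 8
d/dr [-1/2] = 0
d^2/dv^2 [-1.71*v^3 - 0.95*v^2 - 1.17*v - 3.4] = -10.26*v - 1.9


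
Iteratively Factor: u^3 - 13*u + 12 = (u + 4)*(u^2 - 4*u + 3) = (u - 3)*(u + 4)*(u - 1)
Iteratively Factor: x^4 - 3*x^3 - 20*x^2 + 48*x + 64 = (x + 1)*(x^3 - 4*x^2 - 16*x + 64) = (x - 4)*(x + 1)*(x^2 - 16) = (x - 4)^2*(x + 1)*(x + 4)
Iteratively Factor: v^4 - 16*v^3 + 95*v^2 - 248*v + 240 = (v - 4)*(v^3 - 12*v^2 + 47*v - 60) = (v - 4)^2*(v^2 - 8*v + 15) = (v - 5)*(v - 4)^2*(v - 3)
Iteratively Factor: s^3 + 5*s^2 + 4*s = (s)*(s^2 + 5*s + 4) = s*(s + 4)*(s + 1)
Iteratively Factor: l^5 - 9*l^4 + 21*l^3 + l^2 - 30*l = (l - 2)*(l^4 - 7*l^3 + 7*l^2 + 15*l) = (l - 2)*(l + 1)*(l^3 - 8*l^2 + 15*l) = (l - 3)*(l - 2)*(l + 1)*(l^2 - 5*l) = (l - 5)*(l - 3)*(l - 2)*(l + 1)*(l)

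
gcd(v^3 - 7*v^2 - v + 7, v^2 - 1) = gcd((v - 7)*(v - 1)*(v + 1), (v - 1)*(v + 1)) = v^2 - 1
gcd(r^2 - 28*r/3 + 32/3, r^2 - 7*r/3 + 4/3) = r - 4/3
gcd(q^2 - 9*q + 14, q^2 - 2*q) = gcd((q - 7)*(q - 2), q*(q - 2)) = q - 2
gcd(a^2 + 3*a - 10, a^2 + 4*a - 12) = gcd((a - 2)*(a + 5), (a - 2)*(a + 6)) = a - 2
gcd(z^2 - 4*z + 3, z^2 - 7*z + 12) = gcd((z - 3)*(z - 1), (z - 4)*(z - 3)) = z - 3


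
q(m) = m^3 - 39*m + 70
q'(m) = 3*m^2 - 39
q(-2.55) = 152.87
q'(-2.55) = -19.49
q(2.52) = -12.28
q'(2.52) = -19.95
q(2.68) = -15.27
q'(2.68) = -17.45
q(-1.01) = 108.36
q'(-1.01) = -35.94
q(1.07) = 29.50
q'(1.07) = -35.57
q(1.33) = 20.48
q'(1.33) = -33.69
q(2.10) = -2.64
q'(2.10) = -25.77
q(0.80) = 39.31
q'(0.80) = -37.08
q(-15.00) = -2720.00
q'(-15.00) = 636.00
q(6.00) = 52.00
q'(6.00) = 69.00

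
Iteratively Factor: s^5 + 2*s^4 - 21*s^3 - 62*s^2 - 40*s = (s - 5)*(s^4 + 7*s^3 + 14*s^2 + 8*s) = s*(s - 5)*(s^3 + 7*s^2 + 14*s + 8) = s*(s - 5)*(s + 2)*(s^2 + 5*s + 4) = s*(s - 5)*(s + 2)*(s + 4)*(s + 1)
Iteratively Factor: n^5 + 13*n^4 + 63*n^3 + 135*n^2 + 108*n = (n + 3)*(n^4 + 10*n^3 + 33*n^2 + 36*n) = (n + 3)^2*(n^3 + 7*n^2 + 12*n) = (n + 3)^3*(n^2 + 4*n) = n*(n + 3)^3*(n + 4)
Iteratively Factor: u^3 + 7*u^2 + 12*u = (u + 4)*(u^2 + 3*u) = (u + 3)*(u + 4)*(u)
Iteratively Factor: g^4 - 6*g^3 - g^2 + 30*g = (g)*(g^3 - 6*g^2 - g + 30) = g*(g + 2)*(g^2 - 8*g + 15) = g*(g - 3)*(g + 2)*(g - 5)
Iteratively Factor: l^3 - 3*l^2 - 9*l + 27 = (l - 3)*(l^2 - 9) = (l - 3)*(l + 3)*(l - 3)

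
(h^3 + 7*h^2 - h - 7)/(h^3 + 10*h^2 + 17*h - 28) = (h + 1)/(h + 4)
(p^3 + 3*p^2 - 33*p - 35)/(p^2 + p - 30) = (p^2 + 8*p + 7)/(p + 6)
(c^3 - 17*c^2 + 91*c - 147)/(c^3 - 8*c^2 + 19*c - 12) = (c^2 - 14*c + 49)/(c^2 - 5*c + 4)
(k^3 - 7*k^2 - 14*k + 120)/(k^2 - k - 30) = (k^2 - k - 20)/(k + 5)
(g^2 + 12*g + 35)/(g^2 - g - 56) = (g + 5)/(g - 8)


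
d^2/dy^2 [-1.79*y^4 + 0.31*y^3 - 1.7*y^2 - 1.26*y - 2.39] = -21.48*y^2 + 1.86*y - 3.4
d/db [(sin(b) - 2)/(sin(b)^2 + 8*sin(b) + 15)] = (4*sin(b) + cos(b)^2 + 30)*cos(b)/(sin(b)^2 + 8*sin(b) + 15)^2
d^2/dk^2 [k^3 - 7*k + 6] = 6*k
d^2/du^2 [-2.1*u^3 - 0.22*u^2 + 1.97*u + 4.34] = -12.6*u - 0.44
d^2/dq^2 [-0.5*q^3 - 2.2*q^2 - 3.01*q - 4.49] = -3.0*q - 4.4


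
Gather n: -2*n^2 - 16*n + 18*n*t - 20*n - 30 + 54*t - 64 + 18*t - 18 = -2*n^2 + n*(18*t - 36) + 72*t - 112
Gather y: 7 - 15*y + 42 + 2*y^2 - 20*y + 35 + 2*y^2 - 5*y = 4*y^2 - 40*y + 84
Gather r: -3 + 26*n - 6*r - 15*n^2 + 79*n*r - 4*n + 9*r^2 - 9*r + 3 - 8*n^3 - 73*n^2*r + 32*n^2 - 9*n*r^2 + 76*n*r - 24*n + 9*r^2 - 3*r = -8*n^3 + 17*n^2 - 2*n + r^2*(18 - 9*n) + r*(-73*n^2 + 155*n - 18)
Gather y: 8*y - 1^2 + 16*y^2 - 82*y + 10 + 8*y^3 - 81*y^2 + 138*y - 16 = 8*y^3 - 65*y^2 + 64*y - 7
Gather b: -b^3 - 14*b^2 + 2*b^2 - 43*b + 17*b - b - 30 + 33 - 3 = -b^3 - 12*b^2 - 27*b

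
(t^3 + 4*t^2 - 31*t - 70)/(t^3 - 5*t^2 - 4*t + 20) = (t + 7)/(t - 2)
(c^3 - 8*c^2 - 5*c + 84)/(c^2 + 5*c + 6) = (c^2 - 11*c + 28)/(c + 2)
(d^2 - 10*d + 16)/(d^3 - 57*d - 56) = (d - 2)/(d^2 + 8*d + 7)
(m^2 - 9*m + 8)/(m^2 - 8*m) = (m - 1)/m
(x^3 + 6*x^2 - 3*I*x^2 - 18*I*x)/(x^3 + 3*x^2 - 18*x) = (x - 3*I)/(x - 3)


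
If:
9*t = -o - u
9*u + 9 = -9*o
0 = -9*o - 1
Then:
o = -1/9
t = 1/9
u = -8/9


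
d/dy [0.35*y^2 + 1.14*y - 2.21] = 0.7*y + 1.14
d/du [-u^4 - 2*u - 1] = -4*u^3 - 2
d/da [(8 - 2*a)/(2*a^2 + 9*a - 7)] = 2*(2*a^2 - 16*a - 29)/(4*a^4 + 36*a^3 + 53*a^2 - 126*a + 49)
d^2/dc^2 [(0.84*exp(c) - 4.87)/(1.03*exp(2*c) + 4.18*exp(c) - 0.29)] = (0.891156*exp(4*c) - 24.282868*exp(3*c) - 61.396446*exp(2*c) - 89.891016*exp(c) - 5.83277)*exp(c)/(1.092727*exp(6*c) + 13.303686*exp(5*c) + 53.066733*exp(4*c) + 65.543236*exp(3*c) - 14.941119*exp(2*c) + 1.054614*exp(c) - 0.024389)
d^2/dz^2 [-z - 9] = 0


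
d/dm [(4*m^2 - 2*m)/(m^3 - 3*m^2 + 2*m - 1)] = 2*(-2*m^4 + 2*m^3 + m^2 - 4*m + 1)/(m^6 - 6*m^5 + 13*m^4 - 14*m^3 + 10*m^2 - 4*m + 1)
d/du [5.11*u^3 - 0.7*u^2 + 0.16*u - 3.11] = 15.33*u^2 - 1.4*u + 0.16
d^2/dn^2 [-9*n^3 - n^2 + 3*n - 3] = -54*n - 2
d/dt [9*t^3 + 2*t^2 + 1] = t*(27*t + 4)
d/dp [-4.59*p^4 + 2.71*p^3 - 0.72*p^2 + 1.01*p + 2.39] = -18.36*p^3 + 8.13*p^2 - 1.44*p + 1.01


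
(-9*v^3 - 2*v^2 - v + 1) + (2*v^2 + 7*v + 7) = -9*v^3 + 6*v + 8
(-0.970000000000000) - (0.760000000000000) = -1.73000000000000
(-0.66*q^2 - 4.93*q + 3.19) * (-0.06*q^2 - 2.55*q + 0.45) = 0.0396*q^4 + 1.9788*q^3 + 12.0831*q^2 - 10.353*q + 1.4355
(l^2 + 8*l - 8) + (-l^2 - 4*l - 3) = 4*l - 11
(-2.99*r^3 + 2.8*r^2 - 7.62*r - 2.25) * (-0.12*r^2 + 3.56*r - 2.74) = 0.3588*r^5 - 10.9804*r^4 + 19.075*r^3 - 34.5292*r^2 + 12.8688*r + 6.165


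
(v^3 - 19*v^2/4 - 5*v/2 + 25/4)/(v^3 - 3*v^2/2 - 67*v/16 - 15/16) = 4*(v^2 - 6*v + 5)/(4*v^2 - 11*v - 3)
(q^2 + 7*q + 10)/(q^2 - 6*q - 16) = (q + 5)/(q - 8)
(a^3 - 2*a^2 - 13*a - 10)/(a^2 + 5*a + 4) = (a^2 - 3*a - 10)/(a + 4)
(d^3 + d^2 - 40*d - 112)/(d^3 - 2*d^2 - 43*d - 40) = (-d^3 - d^2 + 40*d + 112)/(-d^3 + 2*d^2 + 43*d + 40)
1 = 1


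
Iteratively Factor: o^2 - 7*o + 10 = (o - 5)*(o - 2)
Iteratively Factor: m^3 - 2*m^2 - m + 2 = (m + 1)*(m^2 - 3*m + 2) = (m - 2)*(m + 1)*(m - 1)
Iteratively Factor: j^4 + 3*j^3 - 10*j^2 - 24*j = (j - 3)*(j^3 + 6*j^2 + 8*j) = (j - 3)*(j + 2)*(j^2 + 4*j) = (j - 3)*(j + 2)*(j + 4)*(j)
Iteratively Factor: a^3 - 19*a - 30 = (a + 3)*(a^2 - 3*a - 10) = (a - 5)*(a + 3)*(a + 2)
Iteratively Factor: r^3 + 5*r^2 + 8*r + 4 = (r + 1)*(r^2 + 4*r + 4) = (r + 1)*(r + 2)*(r + 2)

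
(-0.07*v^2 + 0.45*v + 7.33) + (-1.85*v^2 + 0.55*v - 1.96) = -1.92*v^2 + 1.0*v + 5.37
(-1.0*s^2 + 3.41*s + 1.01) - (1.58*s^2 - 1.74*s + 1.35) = -2.58*s^2 + 5.15*s - 0.34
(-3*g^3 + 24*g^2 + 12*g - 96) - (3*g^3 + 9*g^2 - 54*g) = -6*g^3 + 15*g^2 + 66*g - 96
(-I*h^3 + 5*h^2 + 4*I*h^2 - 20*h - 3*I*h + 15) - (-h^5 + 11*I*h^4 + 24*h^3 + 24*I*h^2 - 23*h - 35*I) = h^5 - 11*I*h^4 - 24*h^3 - I*h^3 + 5*h^2 - 20*I*h^2 + 3*h - 3*I*h + 15 + 35*I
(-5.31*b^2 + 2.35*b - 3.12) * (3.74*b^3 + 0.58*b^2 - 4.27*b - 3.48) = -19.8594*b^5 + 5.7092*b^4 + 12.3679*b^3 + 6.6347*b^2 + 5.1444*b + 10.8576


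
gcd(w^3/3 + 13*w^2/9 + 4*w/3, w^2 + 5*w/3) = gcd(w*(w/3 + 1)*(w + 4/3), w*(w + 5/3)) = w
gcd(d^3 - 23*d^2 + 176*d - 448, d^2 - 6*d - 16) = d - 8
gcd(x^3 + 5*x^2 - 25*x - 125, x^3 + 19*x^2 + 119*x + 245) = x + 5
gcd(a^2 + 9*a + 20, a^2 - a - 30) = a + 5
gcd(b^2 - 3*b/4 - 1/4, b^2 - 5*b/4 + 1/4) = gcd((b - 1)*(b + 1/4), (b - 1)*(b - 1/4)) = b - 1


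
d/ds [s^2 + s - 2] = 2*s + 1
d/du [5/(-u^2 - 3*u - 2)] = 5*(2*u + 3)/(u^2 + 3*u + 2)^2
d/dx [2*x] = 2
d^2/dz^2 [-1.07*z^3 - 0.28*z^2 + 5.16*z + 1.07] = -6.42*z - 0.56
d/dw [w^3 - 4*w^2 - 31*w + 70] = 3*w^2 - 8*w - 31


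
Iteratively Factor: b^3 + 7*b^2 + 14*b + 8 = (b + 4)*(b^2 + 3*b + 2) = (b + 2)*(b + 4)*(b + 1)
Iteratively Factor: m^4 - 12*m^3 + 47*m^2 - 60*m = (m - 3)*(m^3 - 9*m^2 + 20*m) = m*(m - 3)*(m^2 - 9*m + 20) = m*(m - 4)*(m - 3)*(m - 5)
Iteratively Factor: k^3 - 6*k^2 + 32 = (k - 4)*(k^2 - 2*k - 8) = (k - 4)*(k + 2)*(k - 4)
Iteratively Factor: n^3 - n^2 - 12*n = (n + 3)*(n^2 - 4*n) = (n - 4)*(n + 3)*(n)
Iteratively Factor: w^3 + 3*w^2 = (w + 3)*(w^2) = w*(w + 3)*(w)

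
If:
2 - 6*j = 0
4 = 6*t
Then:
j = 1/3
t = 2/3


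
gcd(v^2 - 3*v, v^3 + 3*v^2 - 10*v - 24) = v - 3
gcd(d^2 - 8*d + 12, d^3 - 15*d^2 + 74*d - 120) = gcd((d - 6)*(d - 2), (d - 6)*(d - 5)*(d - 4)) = d - 6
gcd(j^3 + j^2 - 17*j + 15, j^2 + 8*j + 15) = j + 5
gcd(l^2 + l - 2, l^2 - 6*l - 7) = 1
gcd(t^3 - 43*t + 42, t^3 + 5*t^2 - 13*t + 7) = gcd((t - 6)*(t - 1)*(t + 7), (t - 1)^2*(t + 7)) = t^2 + 6*t - 7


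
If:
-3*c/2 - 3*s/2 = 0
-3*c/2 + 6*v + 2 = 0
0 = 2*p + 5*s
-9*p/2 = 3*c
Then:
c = 0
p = 0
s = 0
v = -1/3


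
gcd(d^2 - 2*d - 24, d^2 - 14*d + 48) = d - 6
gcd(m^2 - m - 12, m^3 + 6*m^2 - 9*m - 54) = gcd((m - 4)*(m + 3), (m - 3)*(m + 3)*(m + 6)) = m + 3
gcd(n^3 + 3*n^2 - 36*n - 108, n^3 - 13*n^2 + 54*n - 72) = n - 6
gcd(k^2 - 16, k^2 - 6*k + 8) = k - 4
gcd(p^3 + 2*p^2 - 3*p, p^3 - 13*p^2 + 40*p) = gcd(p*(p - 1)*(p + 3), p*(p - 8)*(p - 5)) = p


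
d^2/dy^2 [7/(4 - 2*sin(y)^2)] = 7*(2*sin(y)^4 + sin(y)^2 - 2)/(sin(y)^2 - 2)^3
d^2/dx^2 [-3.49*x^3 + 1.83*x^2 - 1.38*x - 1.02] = 3.66 - 20.94*x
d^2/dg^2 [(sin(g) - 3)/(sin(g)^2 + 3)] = (-9*sin(g)^5 + 12*sin(g)^4 - 54*sin(g)^2 - 7*sin(g) - 15*sin(3*g)/2 + sin(5*g)/2 + 18)/(sin(g)^2 + 3)^3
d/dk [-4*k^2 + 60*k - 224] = 60 - 8*k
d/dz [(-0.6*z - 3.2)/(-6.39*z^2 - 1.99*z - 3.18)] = (3.834*z^2 + 1.194*z - (0.6*z + 3.2)*(12.78*z + 1.99) + 1.908)/(6.39*z^2 + 1.99*z + 3.18)^2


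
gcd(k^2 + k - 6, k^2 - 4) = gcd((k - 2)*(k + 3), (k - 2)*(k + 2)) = k - 2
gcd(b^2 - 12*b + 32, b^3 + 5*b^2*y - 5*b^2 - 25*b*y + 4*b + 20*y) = b - 4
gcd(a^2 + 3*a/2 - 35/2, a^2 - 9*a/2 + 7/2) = a - 7/2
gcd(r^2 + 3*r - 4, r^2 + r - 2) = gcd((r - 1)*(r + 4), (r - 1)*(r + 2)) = r - 1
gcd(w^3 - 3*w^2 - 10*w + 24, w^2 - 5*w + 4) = w - 4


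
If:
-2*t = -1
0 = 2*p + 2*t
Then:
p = -1/2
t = 1/2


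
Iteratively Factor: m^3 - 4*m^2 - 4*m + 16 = (m + 2)*(m^2 - 6*m + 8) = (m - 4)*(m + 2)*(m - 2)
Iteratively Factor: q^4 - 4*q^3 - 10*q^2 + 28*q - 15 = (q - 1)*(q^3 - 3*q^2 - 13*q + 15) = (q - 1)^2*(q^2 - 2*q - 15) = (q - 5)*(q - 1)^2*(q + 3)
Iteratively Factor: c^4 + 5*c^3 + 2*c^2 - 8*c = (c + 2)*(c^3 + 3*c^2 - 4*c) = (c + 2)*(c + 4)*(c^2 - c) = (c - 1)*(c + 2)*(c + 4)*(c)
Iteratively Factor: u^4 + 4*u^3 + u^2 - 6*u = (u)*(u^3 + 4*u^2 + u - 6) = u*(u - 1)*(u^2 + 5*u + 6) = u*(u - 1)*(u + 3)*(u + 2)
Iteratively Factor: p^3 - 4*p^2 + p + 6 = (p - 3)*(p^2 - p - 2) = (p - 3)*(p + 1)*(p - 2)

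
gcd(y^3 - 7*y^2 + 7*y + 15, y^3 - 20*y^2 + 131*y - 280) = y - 5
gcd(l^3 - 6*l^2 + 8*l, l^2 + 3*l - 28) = l - 4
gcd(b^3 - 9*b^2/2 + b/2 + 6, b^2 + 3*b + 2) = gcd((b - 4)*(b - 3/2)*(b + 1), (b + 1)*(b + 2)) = b + 1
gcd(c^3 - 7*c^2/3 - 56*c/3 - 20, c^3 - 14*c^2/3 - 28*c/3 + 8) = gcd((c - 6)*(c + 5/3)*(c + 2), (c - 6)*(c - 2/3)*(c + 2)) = c^2 - 4*c - 12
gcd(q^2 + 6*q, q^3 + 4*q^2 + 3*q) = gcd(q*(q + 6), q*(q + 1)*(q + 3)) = q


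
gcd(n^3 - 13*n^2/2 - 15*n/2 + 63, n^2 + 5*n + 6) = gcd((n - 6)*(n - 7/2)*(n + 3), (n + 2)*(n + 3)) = n + 3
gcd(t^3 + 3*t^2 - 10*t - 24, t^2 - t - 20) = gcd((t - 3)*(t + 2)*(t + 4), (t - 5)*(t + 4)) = t + 4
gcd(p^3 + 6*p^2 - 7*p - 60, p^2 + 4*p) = p + 4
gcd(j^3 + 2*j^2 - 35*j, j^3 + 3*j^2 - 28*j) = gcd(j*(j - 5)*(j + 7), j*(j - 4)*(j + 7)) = j^2 + 7*j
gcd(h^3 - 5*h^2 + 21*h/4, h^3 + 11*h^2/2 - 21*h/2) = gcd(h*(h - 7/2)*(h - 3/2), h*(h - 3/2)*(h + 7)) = h^2 - 3*h/2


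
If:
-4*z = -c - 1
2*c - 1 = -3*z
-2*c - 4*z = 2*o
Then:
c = 1/11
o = -7/11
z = 3/11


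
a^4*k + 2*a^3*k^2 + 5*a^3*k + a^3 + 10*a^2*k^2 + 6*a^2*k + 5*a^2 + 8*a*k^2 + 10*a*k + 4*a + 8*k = (a + 1)*(a + 4)*(a + 2*k)*(a*k + 1)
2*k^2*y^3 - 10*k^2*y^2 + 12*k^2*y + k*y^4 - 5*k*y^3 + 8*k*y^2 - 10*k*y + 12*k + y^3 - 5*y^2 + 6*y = (2*k + y)*(y - 3)*(y - 2)*(k*y + 1)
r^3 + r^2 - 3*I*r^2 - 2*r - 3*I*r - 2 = (r + 1)*(r - 2*I)*(r - I)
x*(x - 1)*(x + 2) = x^3 + x^2 - 2*x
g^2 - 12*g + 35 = (g - 7)*(g - 5)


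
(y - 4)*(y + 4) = y^2 - 16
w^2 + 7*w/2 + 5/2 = (w + 1)*(w + 5/2)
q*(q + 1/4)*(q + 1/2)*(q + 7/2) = q^4 + 17*q^3/4 + 11*q^2/4 + 7*q/16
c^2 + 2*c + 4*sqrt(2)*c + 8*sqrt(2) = (c + 2)*(c + 4*sqrt(2))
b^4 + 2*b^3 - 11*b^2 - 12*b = b*(b - 3)*(b + 1)*(b + 4)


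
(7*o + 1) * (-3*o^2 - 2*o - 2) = -21*o^3 - 17*o^2 - 16*o - 2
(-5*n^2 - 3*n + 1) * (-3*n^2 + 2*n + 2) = 15*n^4 - n^3 - 19*n^2 - 4*n + 2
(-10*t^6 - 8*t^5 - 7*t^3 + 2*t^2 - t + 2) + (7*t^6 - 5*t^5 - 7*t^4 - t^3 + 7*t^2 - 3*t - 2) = -3*t^6 - 13*t^5 - 7*t^4 - 8*t^3 + 9*t^2 - 4*t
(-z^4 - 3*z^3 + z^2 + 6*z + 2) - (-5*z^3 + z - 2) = -z^4 + 2*z^3 + z^2 + 5*z + 4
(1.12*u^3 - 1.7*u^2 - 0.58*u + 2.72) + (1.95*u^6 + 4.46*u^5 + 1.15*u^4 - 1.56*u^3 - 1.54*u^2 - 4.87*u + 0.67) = 1.95*u^6 + 4.46*u^5 + 1.15*u^4 - 0.44*u^3 - 3.24*u^2 - 5.45*u + 3.39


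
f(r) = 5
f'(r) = 0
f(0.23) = 5.00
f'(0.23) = 0.00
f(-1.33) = 5.00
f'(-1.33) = 0.00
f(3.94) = 5.00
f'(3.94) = 0.00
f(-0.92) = 5.00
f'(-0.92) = 0.00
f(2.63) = 5.00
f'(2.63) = 0.00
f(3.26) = 5.00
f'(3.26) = 0.00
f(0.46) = 5.00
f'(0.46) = 0.00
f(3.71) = 5.00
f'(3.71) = 0.00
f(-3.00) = 5.00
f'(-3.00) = 0.00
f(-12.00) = 5.00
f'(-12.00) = 0.00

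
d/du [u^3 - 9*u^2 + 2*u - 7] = 3*u^2 - 18*u + 2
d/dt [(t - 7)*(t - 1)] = 2*t - 8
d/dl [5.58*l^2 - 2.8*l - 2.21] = 11.16*l - 2.8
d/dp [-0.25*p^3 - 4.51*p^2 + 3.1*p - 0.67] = -0.75*p^2 - 9.02*p + 3.1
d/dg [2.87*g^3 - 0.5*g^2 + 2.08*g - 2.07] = 8.61*g^2 - 1.0*g + 2.08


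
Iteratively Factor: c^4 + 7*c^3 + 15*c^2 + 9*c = (c + 3)*(c^3 + 4*c^2 + 3*c) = (c + 1)*(c + 3)*(c^2 + 3*c) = (c + 1)*(c + 3)^2*(c)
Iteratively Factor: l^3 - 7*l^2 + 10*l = (l - 5)*(l^2 - 2*l) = (l - 5)*(l - 2)*(l)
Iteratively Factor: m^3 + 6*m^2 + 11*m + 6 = (m + 3)*(m^2 + 3*m + 2) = (m + 2)*(m + 3)*(m + 1)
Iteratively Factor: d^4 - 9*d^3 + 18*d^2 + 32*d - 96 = (d + 2)*(d^3 - 11*d^2 + 40*d - 48) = (d - 3)*(d + 2)*(d^2 - 8*d + 16) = (d - 4)*(d - 3)*(d + 2)*(d - 4)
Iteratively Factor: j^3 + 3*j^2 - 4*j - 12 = (j + 2)*(j^2 + j - 6) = (j + 2)*(j + 3)*(j - 2)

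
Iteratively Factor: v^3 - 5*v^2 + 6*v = (v - 2)*(v^2 - 3*v) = v*(v - 2)*(v - 3)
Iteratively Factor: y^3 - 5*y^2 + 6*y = (y - 3)*(y^2 - 2*y) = (y - 3)*(y - 2)*(y)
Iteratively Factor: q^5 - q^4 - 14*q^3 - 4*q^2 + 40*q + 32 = (q + 1)*(q^4 - 2*q^3 - 12*q^2 + 8*q + 32) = (q - 2)*(q + 1)*(q^3 - 12*q - 16) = (q - 2)*(q + 1)*(q + 2)*(q^2 - 2*q - 8) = (q - 4)*(q - 2)*(q + 1)*(q + 2)*(q + 2)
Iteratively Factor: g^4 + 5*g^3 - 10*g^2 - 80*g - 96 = (g + 2)*(g^3 + 3*g^2 - 16*g - 48) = (g - 4)*(g + 2)*(g^2 + 7*g + 12) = (g - 4)*(g + 2)*(g + 3)*(g + 4)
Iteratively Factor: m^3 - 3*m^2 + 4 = (m + 1)*(m^2 - 4*m + 4) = (m - 2)*(m + 1)*(m - 2)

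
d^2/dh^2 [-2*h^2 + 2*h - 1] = -4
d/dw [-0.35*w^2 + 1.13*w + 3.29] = 1.13 - 0.7*w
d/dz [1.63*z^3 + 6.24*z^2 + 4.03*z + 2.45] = 4.89*z^2 + 12.48*z + 4.03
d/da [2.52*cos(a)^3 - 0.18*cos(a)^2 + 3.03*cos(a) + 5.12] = (-7.56*cos(a)^2 + 0.36*cos(a) - 3.03)*sin(a)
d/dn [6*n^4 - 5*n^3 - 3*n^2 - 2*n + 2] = 24*n^3 - 15*n^2 - 6*n - 2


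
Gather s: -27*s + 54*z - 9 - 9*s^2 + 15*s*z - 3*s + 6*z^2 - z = -9*s^2 + s*(15*z - 30) + 6*z^2 + 53*z - 9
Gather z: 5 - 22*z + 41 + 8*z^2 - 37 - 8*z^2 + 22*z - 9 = 0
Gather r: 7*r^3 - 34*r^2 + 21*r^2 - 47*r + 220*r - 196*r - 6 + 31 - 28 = 7*r^3 - 13*r^2 - 23*r - 3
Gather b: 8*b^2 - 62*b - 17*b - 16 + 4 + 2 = 8*b^2 - 79*b - 10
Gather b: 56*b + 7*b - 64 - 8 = 63*b - 72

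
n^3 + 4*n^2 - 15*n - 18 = (n - 3)*(n + 1)*(n + 6)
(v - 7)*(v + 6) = v^2 - v - 42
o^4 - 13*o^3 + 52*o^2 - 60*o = o*(o - 6)*(o - 5)*(o - 2)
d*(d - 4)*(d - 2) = d^3 - 6*d^2 + 8*d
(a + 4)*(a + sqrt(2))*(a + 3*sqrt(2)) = a^3 + 4*a^2 + 4*sqrt(2)*a^2 + 6*a + 16*sqrt(2)*a + 24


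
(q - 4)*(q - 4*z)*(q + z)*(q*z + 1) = q^4*z - 3*q^3*z^2 - 4*q^3*z + q^3 - 4*q^2*z^3 + 12*q^2*z^2 - 3*q^2*z - 4*q^2 + 16*q*z^3 - 4*q*z^2 + 12*q*z + 16*z^2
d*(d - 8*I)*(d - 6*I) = d^3 - 14*I*d^2 - 48*d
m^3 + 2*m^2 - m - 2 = (m - 1)*(m + 1)*(m + 2)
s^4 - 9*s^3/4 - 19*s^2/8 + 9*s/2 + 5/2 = (s - 2)^2*(s + 1/2)*(s + 5/4)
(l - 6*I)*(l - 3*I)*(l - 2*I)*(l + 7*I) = l^4 - 4*I*l^3 + 41*l^2 - 216*I*l - 252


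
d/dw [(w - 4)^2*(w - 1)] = 3*(w - 4)*(w - 2)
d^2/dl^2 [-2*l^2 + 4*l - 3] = -4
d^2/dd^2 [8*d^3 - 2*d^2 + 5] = 48*d - 4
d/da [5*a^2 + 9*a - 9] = 10*a + 9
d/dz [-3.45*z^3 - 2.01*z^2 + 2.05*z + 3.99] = -10.35*z^2 - 4.02*z + 2.05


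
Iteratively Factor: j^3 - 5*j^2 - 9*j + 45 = (j - 3)*(j^2 - 2*j - 15) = (j - 5)*(j - 3)*(j + 3)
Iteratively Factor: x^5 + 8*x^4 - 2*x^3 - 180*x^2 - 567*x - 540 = (x + 4)*(x^4 + 4*x^3 - 18*x^2 - 108*x - 135) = (x + 3)*(x + 4)*(x^3 + x^2 - 21*x - 45) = (x + 3)^2*(x + 4)*(x^2 - 2*x - 15) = (x + 3)^3*(x + 4)*(x - 5)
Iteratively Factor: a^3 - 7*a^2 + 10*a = (a - 2)*(a^2 - 5*a) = a*(a - 2)*(a - 5)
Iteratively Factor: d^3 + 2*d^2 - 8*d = (d + 4)*(d^2 - 2*d) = (d - 2)*(d + 4)*(d)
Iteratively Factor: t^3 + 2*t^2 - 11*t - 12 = (t + 4)*(t^2 - 2*t - 3) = (t + 1)*(t + 4)*(t - 3)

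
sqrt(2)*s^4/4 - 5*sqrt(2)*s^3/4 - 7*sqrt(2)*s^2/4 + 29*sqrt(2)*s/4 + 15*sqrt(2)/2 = (s/2 + 1/2)*(s - 5)*(s - 3)*(sqrt(2)*s/2 + sqrt(2))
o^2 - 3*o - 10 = (o - 5)*(o + 2)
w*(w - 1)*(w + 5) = w^3 + 4*w^2 - 5*w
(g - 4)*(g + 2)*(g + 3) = g^3 + g^2 - 14*g - 24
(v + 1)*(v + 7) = v^2 + 8*v + 7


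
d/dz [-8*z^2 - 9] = -16*z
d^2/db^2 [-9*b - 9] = 0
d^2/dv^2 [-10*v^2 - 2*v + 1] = -20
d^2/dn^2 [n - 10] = 0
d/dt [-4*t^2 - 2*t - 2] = -8*t - 2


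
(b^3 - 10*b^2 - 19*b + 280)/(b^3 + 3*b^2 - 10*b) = (b^2 - 15*b + 56)/(b*(b - 2))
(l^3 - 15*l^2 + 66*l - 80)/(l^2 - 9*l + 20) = (l^2 - 10*l + 16)/(l - 4)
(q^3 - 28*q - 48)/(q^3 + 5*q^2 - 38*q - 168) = (q + 2)/(q + 7)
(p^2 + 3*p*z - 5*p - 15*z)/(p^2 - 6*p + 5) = (p + 3*z)/(p - 1)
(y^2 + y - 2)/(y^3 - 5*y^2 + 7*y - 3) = (y + 2)/(y^2 - 4*y + 3)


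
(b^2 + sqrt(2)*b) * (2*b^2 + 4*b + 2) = 2*b^4 + 2*sqrt(2)*b^3 + 4*b^3 + 2*b^2 + 4*sqrt(2)*b^2 + 2*sqrt(2)*b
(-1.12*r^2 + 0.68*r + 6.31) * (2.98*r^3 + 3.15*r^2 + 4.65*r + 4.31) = -3.3376*r^5 - 1.5016*r^4 + 15.7378*r^3 + 18.2113*r^2 + 32.2723*r + 27.1961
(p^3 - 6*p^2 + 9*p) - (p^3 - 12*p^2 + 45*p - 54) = 6*p^2 - 36*p + 54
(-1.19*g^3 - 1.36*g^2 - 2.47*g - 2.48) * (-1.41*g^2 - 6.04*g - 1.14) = 1.6779*g^5 + 9.1052*g^4 + 13.0537*g^3 + 19.966*g^2 + 17.795*g + 2.8272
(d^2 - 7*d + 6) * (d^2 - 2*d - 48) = d^4 - 9*d^3 - 28*d^2 + 324*d - 288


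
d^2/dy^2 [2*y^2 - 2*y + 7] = 4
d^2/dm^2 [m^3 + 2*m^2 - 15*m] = 6*m + 4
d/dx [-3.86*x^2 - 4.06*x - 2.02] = -7.72*x - 4.06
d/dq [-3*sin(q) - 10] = -3*cos(q)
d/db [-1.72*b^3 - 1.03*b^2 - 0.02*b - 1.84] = -5.16*b^2 - 2.06*b - 0.02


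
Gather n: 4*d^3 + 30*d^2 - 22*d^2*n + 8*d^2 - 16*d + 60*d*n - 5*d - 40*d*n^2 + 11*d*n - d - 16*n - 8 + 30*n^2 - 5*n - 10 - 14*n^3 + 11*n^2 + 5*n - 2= 4*d^3 + 38*d^2 - 22*d - 14*n^3 + n^2*(41 - 40*d) + n*(-22*d^2 + 71*d - 16) - 20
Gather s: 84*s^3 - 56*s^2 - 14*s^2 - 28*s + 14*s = 84*s^3 - 70*s^2 - 14*s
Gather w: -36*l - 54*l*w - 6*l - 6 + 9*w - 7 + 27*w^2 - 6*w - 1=-42*l + 27*w^2 + w*(3 - 54*l) - 14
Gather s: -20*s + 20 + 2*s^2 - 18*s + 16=2*s^2 - 38*s + 36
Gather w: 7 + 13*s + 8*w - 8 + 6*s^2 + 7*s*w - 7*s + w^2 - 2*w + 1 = 6*s^2 + 6*s + w^2 + w*(7*s + 6)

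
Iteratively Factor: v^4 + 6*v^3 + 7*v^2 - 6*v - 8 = (v + 4)*(v^3 + 2*v^2 - v - 2) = (v - 1)*(v + 4)*(v^2 + 3*v + 2) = (v - 1)*(v + 1)*(v + 4)*(v + 2)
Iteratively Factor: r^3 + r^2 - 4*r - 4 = (r + 1)*(r^2 - 4) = (r - 2)*(r + 1)*(r + 2)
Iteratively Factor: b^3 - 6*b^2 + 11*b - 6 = (b - 3)*(b^2 - 3*b + 2) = (b - 3)*(b - 2)*(b - 1)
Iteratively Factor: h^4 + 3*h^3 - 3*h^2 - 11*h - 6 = (h - 2)*(h^3 + 5*h^2 + 7*h + 3) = (h - 2)*(h + 1)*(h^2 + 4*h + 3) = (h - 2)*(h + 1)^2*(h + 3)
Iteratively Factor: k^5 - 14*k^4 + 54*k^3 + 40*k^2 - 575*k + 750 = (k - 5)*(k^4 - 9*k^3 + 9*k^2 + 85*k - 150) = (k - 5)^2*(k^3 - 4*k^2 - 11*k + 30) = (k - 5)^2*(k + 3)*(k^2 - 7*k + 10) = (k - 5)^2*(k - 2)*(k + 3)*(k - 5)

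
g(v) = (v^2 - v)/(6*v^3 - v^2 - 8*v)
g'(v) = (2*v - 1)/(6*v^3 - v^2 - 8*v) + (v^2 - v)*(-18*v^2 + 2*v + 8)/(6*v^3 - v^2 - 8*v)^2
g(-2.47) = -0.11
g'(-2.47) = -0.08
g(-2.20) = -0.14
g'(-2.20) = -0.12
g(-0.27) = 0.17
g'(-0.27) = -0.24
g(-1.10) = -5.83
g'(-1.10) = -227.31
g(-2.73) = -0.09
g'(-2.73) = -0.06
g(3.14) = 0.04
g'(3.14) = -0.01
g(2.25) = 0.06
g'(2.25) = -0.03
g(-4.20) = -0.05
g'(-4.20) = -0.02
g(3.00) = 0.05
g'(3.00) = -0.01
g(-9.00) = -0.02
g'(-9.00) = 0.00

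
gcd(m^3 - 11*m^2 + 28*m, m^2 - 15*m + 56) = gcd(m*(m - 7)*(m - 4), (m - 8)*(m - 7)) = m - 7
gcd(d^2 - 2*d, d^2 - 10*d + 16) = d - 2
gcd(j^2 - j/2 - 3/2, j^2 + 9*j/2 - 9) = j - 3/2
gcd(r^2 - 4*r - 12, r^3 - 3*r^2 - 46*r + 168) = r - 6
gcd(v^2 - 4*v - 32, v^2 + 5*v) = 1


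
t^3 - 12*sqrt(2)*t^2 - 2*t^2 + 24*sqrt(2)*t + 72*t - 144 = (t - 2)*(t - 6*sqrt(2))^2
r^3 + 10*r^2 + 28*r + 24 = (r + 2)^2*(r + 6)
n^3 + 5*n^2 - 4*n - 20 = (n - 2)*(n + 2)*(n + 5)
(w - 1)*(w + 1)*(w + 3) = w^3 + 3*w^2 - w - 3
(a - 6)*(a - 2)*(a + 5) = a^3 - 3*a^2 - 28*a + 60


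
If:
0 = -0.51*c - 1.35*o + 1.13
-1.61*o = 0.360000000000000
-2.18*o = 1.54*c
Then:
No Solution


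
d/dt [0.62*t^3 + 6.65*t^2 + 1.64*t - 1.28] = 1.86*t^2 + 13.3*t + 1.64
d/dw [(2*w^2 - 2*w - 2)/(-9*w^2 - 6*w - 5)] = 2*(-15*w^2 - 28*w - 1)/(81*w^4 + 108*w^3 + 126*w^2 + 60*w + 25)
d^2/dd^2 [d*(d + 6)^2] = 6*d + 24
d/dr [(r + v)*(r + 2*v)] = 2*r + 3*v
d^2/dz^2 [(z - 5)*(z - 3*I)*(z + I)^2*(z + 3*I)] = 20*z^3 + z^2*(-60 + 24*I) + z*(48 - 60*I) - 80 + 36*I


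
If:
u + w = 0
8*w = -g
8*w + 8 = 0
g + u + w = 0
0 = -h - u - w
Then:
No Solution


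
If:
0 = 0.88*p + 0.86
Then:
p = -0.98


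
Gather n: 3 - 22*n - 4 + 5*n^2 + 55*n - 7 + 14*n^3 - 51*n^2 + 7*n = 14*n^3 - 46*n^2 + 40*n - 8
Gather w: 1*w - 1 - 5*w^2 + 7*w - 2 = -5*w^2 + 8*w - 3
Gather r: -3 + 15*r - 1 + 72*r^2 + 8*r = 72*r^2 + 23*r - 4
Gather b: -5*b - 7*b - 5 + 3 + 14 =12 - 12*b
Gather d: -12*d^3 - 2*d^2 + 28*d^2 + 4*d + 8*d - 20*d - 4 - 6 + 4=-12*d^3 + 26*d^2 - 8*d - 6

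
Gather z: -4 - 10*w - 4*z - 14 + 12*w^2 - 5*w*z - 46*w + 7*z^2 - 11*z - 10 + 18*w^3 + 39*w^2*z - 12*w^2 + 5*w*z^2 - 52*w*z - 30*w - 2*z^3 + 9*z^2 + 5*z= 18*w^3 - 86*w - 2*z^3 + z^2*(5*w + 16) + z*(39*w^2 - 57*w - 10) - 28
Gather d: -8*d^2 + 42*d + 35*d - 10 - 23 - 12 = -8*d^2 + 77*d - 45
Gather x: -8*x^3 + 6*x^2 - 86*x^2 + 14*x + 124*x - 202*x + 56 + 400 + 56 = -8*x^3 - 80*x^2 - 64*x + 512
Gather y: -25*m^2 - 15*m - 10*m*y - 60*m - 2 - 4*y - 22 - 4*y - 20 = -25*m^2 - 75*m + y*(-10*m - 8) - 44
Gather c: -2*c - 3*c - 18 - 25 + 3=-5*c - 40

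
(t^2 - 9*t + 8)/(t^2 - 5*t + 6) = (t^2 - 9*t + 8)/(t^2 - 5*t + 6)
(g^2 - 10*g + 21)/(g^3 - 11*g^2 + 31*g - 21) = 1/(g - 1)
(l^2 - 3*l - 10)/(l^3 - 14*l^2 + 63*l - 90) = (l + 2)/(l^2 - 9*l + 18)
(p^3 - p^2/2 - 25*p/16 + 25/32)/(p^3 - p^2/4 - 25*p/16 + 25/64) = 2*(2*p - 1)/(4*p - 1)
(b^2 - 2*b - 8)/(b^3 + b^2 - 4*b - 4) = (b - 4)/(b^2 - b - 2)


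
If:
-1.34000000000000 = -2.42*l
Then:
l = 0.55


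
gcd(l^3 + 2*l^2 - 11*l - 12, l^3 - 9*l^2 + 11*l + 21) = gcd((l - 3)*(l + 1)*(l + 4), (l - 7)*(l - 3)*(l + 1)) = l^2 - 2*l - 3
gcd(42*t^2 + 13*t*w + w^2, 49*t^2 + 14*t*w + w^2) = 7*t + w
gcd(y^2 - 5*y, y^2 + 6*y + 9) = 1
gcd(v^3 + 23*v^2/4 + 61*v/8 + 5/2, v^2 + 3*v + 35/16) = v + 5/4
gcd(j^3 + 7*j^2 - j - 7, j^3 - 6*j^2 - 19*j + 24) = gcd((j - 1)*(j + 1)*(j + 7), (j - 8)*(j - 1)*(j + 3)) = j - 1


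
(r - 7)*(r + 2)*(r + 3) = r^3 - 2*r^2 - 29*r - 42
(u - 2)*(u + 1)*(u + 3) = u^3 + 2*u^2 - 5*u - 6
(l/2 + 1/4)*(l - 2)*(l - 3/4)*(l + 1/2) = l^4/2 - 7*l^3/8 - l^2/2 + 13*l/32 + 3/16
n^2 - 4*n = n*(n - 4)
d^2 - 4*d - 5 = (d - 5)*(d + 1)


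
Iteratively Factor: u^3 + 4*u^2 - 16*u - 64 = (u + 4)*(u^2 - 16) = (u + 4)^2*(u - 4)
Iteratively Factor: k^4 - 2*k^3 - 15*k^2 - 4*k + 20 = (k + 2)*(k^3 - 4*k^2 - 7*k + 10) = (k - 1)*(k + 2)*(k^2 - 3*k - 10) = (k - 5)*(k - 1)*(k + 2)*(k + 2)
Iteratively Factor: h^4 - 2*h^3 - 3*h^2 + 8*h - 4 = (h - 2)*(h^3 - 3*h + 2) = (h - 2)*(h - 1)*(h^2 + h - 2) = (h - 2)*(h - 1)*(h + 2)*(h - 1)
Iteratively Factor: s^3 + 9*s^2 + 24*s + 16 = (s + 4)*(s^2 + 5*s + 4) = (s + 4)^2*(s + 1)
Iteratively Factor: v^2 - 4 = (v + 2)*(v - 2)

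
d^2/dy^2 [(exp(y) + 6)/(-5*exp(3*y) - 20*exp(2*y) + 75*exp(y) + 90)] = 2*(-2*exp(3*y) + 3*exp(2*y) - 8*exp(y) + 3)*exp(y)/(5*(exp(6*y) - 6*exp(5*y) + 3*exp(4*y) + 28*exp(3*y) - 9*exp(2*y) - 54*exp(y) - 27))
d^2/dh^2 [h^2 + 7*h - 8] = 2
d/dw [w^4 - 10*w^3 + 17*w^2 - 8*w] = 4*w^3 - 30*w^2 + 34*w - 8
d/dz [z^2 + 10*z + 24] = 2*z + 10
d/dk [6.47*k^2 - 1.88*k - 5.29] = 12.94*k - 1.88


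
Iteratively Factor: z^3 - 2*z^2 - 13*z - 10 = (z + 2)*(z^2 - 4*z - 5) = (z + 1)*(z + 2)*(z - 5)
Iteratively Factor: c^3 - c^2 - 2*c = (c + 1)*(c^2 - 2*c) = c*(c + 1)*(c - 2)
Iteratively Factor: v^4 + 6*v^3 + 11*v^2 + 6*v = (v)*(v^3 + 6*v^2 + 11*v + 6) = v*(v + 2)*(v^2 + 4*v + 3) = v*(v + 2)*(v + 3)*(v + 1)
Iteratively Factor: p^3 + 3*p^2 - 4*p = (p)*(p^2 + 3*p - 4) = p*(p - 1)*(p + 4)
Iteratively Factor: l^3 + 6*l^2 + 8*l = (l + 2)*(l^2 + 4*l) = l*(l + 2)*(l + 4)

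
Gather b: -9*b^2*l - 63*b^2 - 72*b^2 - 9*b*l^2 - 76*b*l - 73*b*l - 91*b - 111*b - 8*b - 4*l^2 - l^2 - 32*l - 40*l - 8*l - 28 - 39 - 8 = b^2*(-9*l - 135) + b*(-9*l^2 - 149*l - 210) - 5*l^2 - 80*l - 75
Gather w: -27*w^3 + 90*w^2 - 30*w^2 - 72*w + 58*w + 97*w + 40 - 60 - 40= -27*w^3 + 60*w^2 + 83*w - 60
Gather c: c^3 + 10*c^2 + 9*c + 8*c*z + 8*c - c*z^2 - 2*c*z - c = c^3 + 10*c^2 + c*(-z^2 + 6*z + 16)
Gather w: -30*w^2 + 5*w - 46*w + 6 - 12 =-30*w^2 - 41*w - 6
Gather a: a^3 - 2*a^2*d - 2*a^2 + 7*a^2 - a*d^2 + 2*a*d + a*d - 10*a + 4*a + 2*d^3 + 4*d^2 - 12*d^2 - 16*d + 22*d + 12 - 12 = a^3 + a^2*(5 - 2*d) + a*(-d^2 + 3*d - 6) + 2*d^3 - 8*d^2 + 6*d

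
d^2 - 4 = (d - 2)*(d + 2)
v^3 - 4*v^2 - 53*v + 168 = (v - 8)*(v - 3)*(v + 7)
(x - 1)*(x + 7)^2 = x^3 + 13*x^2 + 35*x - 49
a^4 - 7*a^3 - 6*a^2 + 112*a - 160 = (a - 5)*(a - 4)*(a - 2)*(a + 4)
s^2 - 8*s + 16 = (s - 4)^2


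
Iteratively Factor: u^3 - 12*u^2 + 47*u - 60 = (u - 5)*(u^2 - 7*u + 12) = (u - 5)*(u - 4)*(u - 3)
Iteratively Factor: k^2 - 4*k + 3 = (k - 1)*(k - 3)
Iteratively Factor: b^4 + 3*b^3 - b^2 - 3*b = (b + 1)*(b^3 + 2*b^2 - 3*b) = (b + 1)*(b + 3)*(b^2 - b) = b*(b + 1)*(b + 3)*(b - 1)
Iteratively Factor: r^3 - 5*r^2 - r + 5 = (r - 1)*(r^2 - 4*r - 5) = (r - 1)*(r + 1)*(r - 5)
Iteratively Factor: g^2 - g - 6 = (g + 2)*(g - 3)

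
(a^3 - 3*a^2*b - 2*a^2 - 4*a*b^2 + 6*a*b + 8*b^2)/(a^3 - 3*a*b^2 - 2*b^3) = (a^2 - 4*a*b - 2*a + 8*b)/(a^2 - a*b - 2*b^2)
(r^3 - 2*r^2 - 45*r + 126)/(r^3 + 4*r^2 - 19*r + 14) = (r^2 - 9*r + 18)/(r^2 - 3*r + 2)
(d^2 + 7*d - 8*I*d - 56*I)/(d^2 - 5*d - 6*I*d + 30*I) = (d^2 + d*(7 - 8*I) - 56*I)/(d^2 - d*(5 + 6*I) + 30*I)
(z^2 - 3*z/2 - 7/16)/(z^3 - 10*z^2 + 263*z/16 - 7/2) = (4*z + 1)/(4*z^2 - 33*z + 8)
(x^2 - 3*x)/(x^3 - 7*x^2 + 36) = x/(x^2 - 4*x - 12)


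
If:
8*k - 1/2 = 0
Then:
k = 1/16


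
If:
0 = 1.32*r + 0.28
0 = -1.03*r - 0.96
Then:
No Solution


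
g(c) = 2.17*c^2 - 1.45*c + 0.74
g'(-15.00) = -66.55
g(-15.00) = 510.74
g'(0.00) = -1.45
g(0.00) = 0.74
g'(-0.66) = -4.31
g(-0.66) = 2.64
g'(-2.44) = -12.04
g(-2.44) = 17.20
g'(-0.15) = -2.10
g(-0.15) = 1.01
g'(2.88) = 11.05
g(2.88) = 14.56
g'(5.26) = 21.38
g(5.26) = 53.15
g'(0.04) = -1.28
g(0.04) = 0.69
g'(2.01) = 7.27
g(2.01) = 6.59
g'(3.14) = 12.18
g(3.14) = 17.58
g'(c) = 4.34*c - 1.45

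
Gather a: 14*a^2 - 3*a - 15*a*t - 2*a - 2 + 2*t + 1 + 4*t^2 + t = 14*a^2 + a*(-15*t - 5) + 4*t^2 + 3*t - 1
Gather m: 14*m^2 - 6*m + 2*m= 14*m^2 - 4*m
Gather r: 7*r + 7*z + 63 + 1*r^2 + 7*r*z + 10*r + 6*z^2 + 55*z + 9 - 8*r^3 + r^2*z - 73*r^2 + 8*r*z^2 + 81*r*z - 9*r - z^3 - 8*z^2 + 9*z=-8*r^3 + r^2*(z - 72) + r*(8*z^2 + 88*z + 8) - z^3 - 2*z^2 + 71*z + 72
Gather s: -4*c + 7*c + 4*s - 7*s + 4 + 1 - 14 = 3*c - 3*s - 9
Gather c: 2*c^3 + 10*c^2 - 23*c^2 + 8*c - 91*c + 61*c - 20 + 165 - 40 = 2*c^3 - 13*c^2 - 22*c + 105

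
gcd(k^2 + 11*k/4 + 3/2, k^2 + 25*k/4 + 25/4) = 1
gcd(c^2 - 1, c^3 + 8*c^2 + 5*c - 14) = c - 1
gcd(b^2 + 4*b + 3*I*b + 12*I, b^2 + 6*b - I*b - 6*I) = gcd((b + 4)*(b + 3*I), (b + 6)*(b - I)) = 1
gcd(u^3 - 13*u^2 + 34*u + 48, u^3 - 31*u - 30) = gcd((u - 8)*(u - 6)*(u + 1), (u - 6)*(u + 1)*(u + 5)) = u^2 - 5*u - 6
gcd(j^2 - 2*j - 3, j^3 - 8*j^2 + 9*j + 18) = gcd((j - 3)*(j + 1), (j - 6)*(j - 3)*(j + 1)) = j^2 - 2*j - 3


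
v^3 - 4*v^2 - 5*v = v*(v - 5)*(v + 1)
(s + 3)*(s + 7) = s^2 + 10*s + 21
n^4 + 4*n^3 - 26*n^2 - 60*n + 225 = (n - 3)^2*(n + 5)^2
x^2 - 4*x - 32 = (x - 8)*(x + 4)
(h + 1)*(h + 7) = h^2 + 8*h + 7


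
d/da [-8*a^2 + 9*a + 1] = 9 - 16*a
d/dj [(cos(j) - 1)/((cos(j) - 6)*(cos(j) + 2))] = (cos(j)^2 - 2*cos(j) + 16)*sin(j)/((cos(j) - 6)^2*(cos(j) + 2)^2)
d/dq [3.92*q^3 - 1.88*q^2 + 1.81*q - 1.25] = 11.76*q^2 - 3.76*q + 1.81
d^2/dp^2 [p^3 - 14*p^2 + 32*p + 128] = 6*p - 28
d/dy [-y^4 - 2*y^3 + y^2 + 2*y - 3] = -4*y^3 - 6*y^2 + 2*y + 2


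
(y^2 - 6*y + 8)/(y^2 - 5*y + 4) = (y - 2)/(y - 1)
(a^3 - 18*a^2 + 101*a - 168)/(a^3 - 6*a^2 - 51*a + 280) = (a^2 - 10*a + 21)/(a^2 + 2*a - 35)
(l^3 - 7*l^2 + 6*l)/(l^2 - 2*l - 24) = l*(l - 1)/(l + 4)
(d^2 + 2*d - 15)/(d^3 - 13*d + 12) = (d + 5)/(d^2 + 3*d - 4)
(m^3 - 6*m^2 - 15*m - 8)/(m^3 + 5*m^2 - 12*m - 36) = (m^3 - 6*m^2 - 15*m - 8)/(m^3 + 5*m^2 - 12*m - 36)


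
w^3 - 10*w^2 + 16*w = w*(w - 8)*(w - 2)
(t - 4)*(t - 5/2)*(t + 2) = t^3 - 9*t^2/2 - 3*t + 20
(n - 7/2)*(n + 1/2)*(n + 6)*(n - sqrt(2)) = n^4 - sqrt(2)*n^3 + 3*n^3 - 79*n^2/4 - 3*sqrt(2)*n^2 - 21*n/2 + 79*sqrt(2)*n/4 + 21*sqrt(2)/2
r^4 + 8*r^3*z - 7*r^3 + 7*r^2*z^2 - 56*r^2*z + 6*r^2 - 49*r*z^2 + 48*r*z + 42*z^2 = (r - 6)*(r - 1)*(r + z)*(r + 7*z)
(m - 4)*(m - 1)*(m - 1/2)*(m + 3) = m^4 - 5*m^3/2 - 10*m^2 + 35*m/2 - 6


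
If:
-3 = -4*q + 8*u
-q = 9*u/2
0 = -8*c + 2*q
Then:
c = 27/208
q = 27/52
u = -3/26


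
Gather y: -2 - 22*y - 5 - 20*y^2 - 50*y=-20*y^2 - 72*y - 7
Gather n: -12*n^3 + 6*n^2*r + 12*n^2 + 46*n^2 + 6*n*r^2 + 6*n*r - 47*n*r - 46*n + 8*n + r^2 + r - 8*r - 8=-12*n^3 + n^2*(6*r + 58) + n*(6*r^2 - 41*r - 38) + r^2 - 7*r - 8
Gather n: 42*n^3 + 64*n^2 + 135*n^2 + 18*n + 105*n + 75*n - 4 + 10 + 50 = 42*n^3 + 199*n^2 + 198*n + 56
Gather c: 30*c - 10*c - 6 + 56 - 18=20*c + 32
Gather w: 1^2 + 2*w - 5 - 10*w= -8*w - 4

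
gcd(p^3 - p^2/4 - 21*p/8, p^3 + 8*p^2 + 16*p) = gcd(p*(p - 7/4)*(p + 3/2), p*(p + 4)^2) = p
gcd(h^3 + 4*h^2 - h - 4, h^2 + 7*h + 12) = h + 4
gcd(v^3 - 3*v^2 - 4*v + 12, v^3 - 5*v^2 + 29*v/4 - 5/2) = v - 2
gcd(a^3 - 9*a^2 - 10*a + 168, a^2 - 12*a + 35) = a - 7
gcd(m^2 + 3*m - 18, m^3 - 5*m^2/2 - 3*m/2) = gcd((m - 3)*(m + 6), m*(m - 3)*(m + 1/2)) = m - 3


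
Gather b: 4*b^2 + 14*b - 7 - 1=4*b^2 + 14*b - 8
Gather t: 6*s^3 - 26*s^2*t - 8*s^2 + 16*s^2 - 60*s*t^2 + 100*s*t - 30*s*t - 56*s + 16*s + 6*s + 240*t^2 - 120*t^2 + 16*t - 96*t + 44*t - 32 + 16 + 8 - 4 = 6*s^3 + 8*s^2 - 34*s + t^2*(120 - 60*s) + t*(-26*s^2 + 70*s - 36) - 12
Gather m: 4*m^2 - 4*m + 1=4*m^2 - 4*m + 1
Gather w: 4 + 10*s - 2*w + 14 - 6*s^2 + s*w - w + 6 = -6*s^2 + 10*s + w*(s - 3) + 24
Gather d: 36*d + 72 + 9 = 36*d + 81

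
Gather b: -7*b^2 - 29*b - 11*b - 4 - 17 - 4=-7*b^2 - 40*b - 25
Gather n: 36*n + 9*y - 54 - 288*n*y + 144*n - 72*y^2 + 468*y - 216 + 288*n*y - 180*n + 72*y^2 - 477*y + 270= 0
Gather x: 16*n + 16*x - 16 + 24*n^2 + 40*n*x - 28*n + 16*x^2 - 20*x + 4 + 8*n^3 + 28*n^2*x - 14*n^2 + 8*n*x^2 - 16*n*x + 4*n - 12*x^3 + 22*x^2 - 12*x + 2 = 8*n^3 + 10*n^2 - 8*n - 12*x^3 + x^2*(8*n + 38) + x*(28*n^2 + 24*n - 16) - 10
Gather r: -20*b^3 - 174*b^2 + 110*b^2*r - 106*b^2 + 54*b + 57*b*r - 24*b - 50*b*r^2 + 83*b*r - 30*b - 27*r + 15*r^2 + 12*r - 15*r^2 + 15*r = -20*b^3 - 280*b^2 - 50*b*r^2 + r*(110*b^2 + 140*b)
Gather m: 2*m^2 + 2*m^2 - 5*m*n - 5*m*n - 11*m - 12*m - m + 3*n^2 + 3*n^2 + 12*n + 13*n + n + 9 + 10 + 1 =4*m^2 + m*(-10*n - 24) + 6*n^2 + 26*n + 20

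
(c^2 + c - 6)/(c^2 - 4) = (c + 3)/(c + 2)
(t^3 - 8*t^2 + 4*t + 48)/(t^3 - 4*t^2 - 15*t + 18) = (t^2 - 2*t - 8)/(t^2 + 2*t - 3)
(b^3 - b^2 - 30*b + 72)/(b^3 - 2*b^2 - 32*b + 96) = (b - 3)/(b - 4)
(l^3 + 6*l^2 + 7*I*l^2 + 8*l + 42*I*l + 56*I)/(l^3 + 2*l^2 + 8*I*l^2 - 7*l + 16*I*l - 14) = (l + 4)/(l + I)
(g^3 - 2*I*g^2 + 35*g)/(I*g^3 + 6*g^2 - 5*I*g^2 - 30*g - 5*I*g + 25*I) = -g*(I*g^2 + 2*g + 35*I)/(g^3 - g^2*(5 + 6*I) - 5*g*(1 - 6*I) + 25)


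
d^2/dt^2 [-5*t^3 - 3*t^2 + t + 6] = -30*t - 6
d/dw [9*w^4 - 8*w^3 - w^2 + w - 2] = 36*w^3 - 24*w^2 - 2*w + 1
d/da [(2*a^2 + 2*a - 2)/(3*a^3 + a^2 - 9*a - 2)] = 2*(-3*a^4 - 6*a^3 - a^2 - 2*a - 11)/(9*a^6 + 6*a^5 - 53*a^4 - 30*a^3 + 77*a^2 + 36*a + 4)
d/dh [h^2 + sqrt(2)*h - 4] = 2*h + sqrt(2)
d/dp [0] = 0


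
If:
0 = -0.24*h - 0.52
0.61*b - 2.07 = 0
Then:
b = 3.39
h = -2.17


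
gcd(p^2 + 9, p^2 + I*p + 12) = p - 3*I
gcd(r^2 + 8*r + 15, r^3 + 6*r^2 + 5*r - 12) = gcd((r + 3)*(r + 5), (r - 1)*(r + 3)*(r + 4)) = r + 3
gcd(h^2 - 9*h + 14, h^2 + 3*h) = 1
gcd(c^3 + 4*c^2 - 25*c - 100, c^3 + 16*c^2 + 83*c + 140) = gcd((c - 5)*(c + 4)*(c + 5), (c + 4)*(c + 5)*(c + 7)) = c^2 + 9*c + 20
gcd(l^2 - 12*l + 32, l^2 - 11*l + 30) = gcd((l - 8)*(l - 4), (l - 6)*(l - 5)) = 1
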